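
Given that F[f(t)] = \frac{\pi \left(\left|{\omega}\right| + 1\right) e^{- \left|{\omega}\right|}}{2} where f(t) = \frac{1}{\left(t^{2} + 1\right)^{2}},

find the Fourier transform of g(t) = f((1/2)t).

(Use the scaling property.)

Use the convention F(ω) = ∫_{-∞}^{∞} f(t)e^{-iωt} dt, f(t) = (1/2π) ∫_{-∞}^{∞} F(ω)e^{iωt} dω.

F[g](ω) = \pi \left(2 \left|{\omega}\right| + 1\right) e^{- 2 \left|{\omega}\right|}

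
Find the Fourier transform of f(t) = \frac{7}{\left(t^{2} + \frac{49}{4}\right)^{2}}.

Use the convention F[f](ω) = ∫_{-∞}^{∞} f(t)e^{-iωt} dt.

F(ω) = \frac{2 \pi \left(7 \left|{\omega}\right| + 2\right) e^{- \frac{7 \left|{\omega}\right|}{2}}}{49}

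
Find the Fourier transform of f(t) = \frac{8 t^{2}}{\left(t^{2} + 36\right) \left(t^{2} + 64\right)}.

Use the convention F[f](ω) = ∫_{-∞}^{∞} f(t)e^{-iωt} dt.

F(ω) = \frac{4 \pi \left(4 - 3 e^{2 \left|{\omega}\right|}\right) e^{- 8 \left|{\omega}\right|}}{7}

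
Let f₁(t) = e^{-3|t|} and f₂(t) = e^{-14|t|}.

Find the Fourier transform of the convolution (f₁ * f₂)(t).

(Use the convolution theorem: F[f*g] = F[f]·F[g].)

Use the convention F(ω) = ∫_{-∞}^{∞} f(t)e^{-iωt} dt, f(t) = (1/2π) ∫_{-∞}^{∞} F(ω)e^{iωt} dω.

F[f₁*f₂](ω) = \frac{168}{\left(\omega^{2} + 9\right) \left(\omega^{2} + 196\right)}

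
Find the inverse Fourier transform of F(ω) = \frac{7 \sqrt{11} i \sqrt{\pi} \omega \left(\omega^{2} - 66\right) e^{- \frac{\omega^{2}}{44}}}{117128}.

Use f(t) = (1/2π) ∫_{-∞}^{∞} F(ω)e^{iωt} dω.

f(t) = 7 t^{3} e^{- 11 t^{2}}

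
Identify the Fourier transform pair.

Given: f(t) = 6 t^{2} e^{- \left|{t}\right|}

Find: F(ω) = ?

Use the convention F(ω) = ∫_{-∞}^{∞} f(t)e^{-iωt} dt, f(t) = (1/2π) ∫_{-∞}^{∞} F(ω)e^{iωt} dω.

F(ω) = \frac{24 \left(1 - 3 \omega^{2}\right)}{\left(\omega^{2} + 1\right)^{3}}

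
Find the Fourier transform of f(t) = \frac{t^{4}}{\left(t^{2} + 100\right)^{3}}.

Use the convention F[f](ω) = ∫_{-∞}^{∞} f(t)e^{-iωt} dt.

F(ω) = \frac{\pi \left(100 \omega^{2} - 50 \left|{\omega}\right| + 3\right) e^{- 10 \left|{\omega}\right|}}{80}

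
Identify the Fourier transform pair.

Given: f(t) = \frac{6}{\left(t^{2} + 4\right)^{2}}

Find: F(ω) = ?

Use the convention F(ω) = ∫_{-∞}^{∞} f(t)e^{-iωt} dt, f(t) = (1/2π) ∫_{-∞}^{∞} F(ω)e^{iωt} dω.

F(ω) = \frac{3 \pi \left(2 \left|{\omega}\right| + 1\right) e^{- 2 \left|{\omega}\right|}}{8}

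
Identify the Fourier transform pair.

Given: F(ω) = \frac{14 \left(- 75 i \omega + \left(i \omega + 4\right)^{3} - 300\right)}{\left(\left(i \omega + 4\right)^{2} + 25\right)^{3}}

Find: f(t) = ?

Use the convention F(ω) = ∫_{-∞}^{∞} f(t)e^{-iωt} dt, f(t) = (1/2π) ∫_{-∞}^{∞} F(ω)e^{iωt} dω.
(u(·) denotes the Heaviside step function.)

f(t) = 7 t^{2} e^{- 4 t} \cos{\left(5 t \right)} u\left(t\right)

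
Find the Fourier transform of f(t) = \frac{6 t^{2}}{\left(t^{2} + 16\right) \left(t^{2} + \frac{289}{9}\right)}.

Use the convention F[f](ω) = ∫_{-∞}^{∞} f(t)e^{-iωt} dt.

F(ω) = - \frac{216 \pi e^{- 4 \left|{\omega}\right|}}{145} + \frac{306 \pi e^{- \frac{17 \left|{\omega}\right|}{3}}}{145}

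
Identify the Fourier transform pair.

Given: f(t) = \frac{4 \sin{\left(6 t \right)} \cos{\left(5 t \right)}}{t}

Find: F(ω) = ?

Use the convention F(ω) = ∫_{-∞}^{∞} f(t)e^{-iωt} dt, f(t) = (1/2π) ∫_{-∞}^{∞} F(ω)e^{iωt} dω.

F(ω) = \begin{cases} 4 \pi & \text{for}\: \omega > -1 \wedge \omega < 1 \\2 \pi & \text{for}\: \omega > -11 \wedge \omega < 11 \\0 & \text{otherwise} \end{cases}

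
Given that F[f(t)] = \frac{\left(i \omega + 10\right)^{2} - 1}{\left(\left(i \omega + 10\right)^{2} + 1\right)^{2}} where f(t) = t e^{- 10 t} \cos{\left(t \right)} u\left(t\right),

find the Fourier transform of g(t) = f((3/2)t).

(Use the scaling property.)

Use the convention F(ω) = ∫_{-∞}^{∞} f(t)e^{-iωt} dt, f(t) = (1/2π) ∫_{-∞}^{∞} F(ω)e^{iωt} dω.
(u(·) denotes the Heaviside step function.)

F[g](ω) = \frac{6 \left(4 \left(i \omega + 15\right)^{2} - 9\right)}{\left(4 \left(i \omega + 15\right)^{2} + 9\right)^{2}}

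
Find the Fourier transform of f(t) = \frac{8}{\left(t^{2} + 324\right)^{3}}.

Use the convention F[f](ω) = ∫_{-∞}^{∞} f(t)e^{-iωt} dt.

F(ω) = \frac{\pi \left(108 \omega^{2} + 18 \left|{\omega}\right| + 1\right) e^{- 18 \left|{\omega}\right|}}{629856}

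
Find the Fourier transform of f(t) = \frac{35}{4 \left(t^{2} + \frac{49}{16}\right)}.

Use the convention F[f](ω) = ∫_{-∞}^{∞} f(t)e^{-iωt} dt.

F(ω) = 5 \pi e^{- \frac{7 \left|{\omega}\right|}{4}}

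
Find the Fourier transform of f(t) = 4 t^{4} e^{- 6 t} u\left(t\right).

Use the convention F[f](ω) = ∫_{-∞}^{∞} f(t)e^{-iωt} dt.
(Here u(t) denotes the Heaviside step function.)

F(ω) = \frac{96}{\left(i \omega + 6\right)^{5}}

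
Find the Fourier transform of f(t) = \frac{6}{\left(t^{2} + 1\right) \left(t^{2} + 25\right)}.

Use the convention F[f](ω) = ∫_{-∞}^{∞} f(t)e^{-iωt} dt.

F(ω) = \frac{\pi e^{- \left|{\omega}\right|}}{4} - \frac{\pi e^{- 5 \left|{\omega}\right|}}{20}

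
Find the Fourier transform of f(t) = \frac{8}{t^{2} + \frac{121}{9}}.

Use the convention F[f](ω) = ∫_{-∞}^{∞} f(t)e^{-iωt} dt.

F(ω) = \frac{24 \pi e^{- \frac{11 \left|{\omega}\right|}{3}}}{11}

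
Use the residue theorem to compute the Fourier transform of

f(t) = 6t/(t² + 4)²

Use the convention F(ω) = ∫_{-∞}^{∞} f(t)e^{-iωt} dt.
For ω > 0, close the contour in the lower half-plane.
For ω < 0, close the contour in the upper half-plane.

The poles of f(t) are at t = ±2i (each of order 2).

Let g(z) = f(z)e^{-iωz}; for large |z| the factor e^{-iωz} decays in the lower half-plane when ω > 0 and in the upper half-plane when ω < 0.

Case ω > 0 (lower half-plane, clockwise contour ⇒ F(ω) = -2πi·ΣRes):
  Res_{z = - 2 i} g(z) = \frac{3 \omega e^{- 2 \omega}}{4} (pole of order 2)
  F(ω) = -2πi·ΣRes = - \frac{3 i \pi \omega e^{- 2 \omega}}{2}

Case ω < 0 (upper half-plane, counterclockwise contour ⇒ F(ω) = +2πi·ΣRes):
  Res_{z = 2 i} g(z) = - \frac{3 \omega e^{2 \omega}}{4} (pole of order 2)
  F(ω) = 2πi·ΣRes = - \frac{3 i \pi \omega e^{2 \omega}}{2}

Both cases combine into a single formula in |ω|:

F(ω) = - \frac{3 i \pi \omega e^{- 2 \left|{\omega}\right|}}{2}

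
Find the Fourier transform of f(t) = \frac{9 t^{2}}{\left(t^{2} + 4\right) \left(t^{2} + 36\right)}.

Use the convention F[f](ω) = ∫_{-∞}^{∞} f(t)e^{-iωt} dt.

F(ω) = \frac{9 \pi \left(3 - e^{4 \left|{\omega}\right|}\right) e^{- 6 \left|{\omega}\right|}}{16}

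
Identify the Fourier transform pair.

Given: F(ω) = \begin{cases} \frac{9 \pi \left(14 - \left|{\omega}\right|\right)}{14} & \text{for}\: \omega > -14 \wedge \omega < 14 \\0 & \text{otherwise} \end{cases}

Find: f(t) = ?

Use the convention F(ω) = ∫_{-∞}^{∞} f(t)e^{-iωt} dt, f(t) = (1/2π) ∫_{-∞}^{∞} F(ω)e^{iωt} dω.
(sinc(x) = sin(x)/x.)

f(t) = 63 \operatorname{sinc}^{2}{\left(7 t \right)}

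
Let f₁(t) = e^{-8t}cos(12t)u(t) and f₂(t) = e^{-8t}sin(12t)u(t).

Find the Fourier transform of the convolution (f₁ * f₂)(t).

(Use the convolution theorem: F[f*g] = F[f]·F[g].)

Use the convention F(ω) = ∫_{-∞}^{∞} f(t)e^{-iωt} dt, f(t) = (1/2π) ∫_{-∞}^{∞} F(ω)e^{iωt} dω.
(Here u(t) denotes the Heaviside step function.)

F[f₁*f₂](ω) = \frac{12 \left(i \omega + 8\right)}{\left(\left(i \omega + 8\right)^{2} + 144\right)^{2}}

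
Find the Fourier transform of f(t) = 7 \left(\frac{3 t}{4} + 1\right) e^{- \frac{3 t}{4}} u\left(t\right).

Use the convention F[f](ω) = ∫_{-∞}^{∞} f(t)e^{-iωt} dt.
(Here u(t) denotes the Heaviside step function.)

F(ω) = \frac{56 \left(- 2 i \omega - 3\right)}{16 \omega^{2} - 24 i \omega - 9}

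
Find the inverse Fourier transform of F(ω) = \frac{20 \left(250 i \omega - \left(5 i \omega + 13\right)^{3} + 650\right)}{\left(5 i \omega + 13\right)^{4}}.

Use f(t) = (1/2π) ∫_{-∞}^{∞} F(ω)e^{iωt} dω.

f(t) = 4 \left(t^{2} - 1\right) e^{- \frac{13 t}{5}} u\left(t\right)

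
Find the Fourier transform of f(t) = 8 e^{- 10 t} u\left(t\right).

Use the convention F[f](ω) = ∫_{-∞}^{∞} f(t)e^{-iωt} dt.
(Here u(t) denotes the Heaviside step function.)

F(ω) = \frac{8}{i \omega + 10}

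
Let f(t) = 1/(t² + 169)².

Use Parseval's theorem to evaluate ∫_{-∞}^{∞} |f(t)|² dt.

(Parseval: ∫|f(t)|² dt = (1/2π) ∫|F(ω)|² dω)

∫|f(t)|² dt = \frac{5 \pi}{1003976272}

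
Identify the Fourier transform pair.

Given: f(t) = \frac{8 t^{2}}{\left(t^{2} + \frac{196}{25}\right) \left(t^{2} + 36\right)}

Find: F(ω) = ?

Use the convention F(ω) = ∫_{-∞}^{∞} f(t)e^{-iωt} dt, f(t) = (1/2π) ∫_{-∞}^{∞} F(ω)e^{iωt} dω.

F(ω) = \frac{75 \pi e^{- 6 \left|{\omega}\right|}}{44} - \frac{35 \pi e^{- \frac{14 \left|{\omega}\right|}{5}}}{44}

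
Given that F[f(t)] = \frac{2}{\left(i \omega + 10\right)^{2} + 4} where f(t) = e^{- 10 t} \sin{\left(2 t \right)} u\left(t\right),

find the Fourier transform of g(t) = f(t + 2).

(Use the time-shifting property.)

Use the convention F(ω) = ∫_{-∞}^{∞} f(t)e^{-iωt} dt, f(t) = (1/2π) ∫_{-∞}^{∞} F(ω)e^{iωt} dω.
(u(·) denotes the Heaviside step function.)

F[g](ω) = \frac{2 e^{2 i \omega}}{\left(i \omega + 10\right)^{2} + 4}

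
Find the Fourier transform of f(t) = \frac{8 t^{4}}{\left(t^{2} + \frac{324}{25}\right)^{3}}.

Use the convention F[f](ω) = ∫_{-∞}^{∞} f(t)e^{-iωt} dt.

F(ω) = \frac{\pi \left(108 \omega^{2} - 150 \left|{\omega}\right| + 25\right) e^{- \frac{18 \left|{\omega}\right|}{5}}}{30}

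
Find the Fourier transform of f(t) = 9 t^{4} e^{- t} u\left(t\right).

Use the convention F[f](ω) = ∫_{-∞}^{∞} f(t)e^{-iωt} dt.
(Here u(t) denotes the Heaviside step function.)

F(ω) = \frac{216}{\left(i \omega + 1\right)^{5}}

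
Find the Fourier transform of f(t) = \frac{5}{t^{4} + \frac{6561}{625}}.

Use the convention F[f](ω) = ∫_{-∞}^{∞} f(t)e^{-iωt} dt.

F(ω) = \frac{625 \pi e^{- \frac{9 \sqrt{2} \left|{\omega}\right|}{10}} \sin{\left(\frac{9 \sqrt{2} \left|{\omega}\right|}{10} + \frac{\pi}{4} \right)}}{729}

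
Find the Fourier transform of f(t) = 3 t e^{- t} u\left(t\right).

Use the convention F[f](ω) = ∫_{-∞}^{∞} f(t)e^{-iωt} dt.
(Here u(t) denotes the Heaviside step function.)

F(ω) = \frac{3}{\left(i \omega + 1\right)^{2}}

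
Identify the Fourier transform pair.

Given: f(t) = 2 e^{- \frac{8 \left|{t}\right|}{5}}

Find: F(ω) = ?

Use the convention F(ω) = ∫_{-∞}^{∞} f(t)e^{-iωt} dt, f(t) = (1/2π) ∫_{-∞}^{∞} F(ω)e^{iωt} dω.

F(ω) = \frac{160}{25 \omega^{2} + 64}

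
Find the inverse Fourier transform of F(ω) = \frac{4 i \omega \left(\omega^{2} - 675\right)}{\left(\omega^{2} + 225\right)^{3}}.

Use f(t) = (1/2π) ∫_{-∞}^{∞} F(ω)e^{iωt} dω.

f(t) = t e^{- 15 \left|{t}\right|} \left|{t}\right|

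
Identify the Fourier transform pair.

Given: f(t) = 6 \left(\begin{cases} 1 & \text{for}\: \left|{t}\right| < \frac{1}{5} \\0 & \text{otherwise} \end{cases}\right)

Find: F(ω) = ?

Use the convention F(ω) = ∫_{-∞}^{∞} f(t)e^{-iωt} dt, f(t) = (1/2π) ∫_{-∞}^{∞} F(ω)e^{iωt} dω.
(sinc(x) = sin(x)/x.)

F(ω) = \frac{12 \operatorname{sinc}{\left(\frac{\omega}{5} \right)}}{5}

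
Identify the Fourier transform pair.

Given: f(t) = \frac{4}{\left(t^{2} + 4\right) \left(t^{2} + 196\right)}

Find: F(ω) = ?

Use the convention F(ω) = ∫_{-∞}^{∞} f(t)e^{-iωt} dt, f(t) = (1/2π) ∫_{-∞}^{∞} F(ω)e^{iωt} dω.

F(ω) = \frac{\pi \left(7 e^{12 \left|{\omega}\right|} - 1\right) e^{- 14 \left|{\omega}\right|}}{672}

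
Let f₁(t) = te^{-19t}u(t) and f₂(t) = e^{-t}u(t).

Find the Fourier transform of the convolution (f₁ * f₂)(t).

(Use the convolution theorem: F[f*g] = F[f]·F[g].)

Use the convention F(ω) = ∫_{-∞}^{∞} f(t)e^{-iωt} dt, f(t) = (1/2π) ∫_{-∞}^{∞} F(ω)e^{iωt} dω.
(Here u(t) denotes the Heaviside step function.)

F[f₁*f₂](ω) = \frac{1}{\left(i \omega + 1\right) \left(i \omega + 19\right)^{2}}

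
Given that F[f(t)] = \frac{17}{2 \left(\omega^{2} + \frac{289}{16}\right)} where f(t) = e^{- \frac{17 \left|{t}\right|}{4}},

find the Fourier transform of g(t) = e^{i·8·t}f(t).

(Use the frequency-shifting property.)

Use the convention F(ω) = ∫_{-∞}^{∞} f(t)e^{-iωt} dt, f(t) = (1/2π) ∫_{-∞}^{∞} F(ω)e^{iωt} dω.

F[g](ω) = \frac{136}{16 \left(\omega - 8\right)^{2} + 289}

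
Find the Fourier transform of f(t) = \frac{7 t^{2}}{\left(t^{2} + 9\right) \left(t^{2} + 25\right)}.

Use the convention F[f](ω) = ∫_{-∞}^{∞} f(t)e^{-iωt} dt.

F(ω) = \frac{7 \pi \left(5 - 3 e^{2 \left|{\omega}\right|}\right) e^{- 5 \left|{\omega}\right|}}{16}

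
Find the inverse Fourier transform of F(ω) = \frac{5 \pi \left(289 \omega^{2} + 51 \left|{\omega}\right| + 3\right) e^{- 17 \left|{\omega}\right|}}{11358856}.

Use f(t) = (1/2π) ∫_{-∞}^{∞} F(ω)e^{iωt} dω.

f(t) = \frac{5}{\left(t^{2} + 289\right)^{3}}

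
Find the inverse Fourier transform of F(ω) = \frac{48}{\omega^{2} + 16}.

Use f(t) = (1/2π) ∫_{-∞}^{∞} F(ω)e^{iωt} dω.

f(t) = 6 e^{- 4 \left|{t}\right|}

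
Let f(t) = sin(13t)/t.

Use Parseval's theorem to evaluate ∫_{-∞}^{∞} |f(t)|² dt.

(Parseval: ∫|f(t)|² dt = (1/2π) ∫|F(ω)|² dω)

∫|f(t)|² dt = 13 \pi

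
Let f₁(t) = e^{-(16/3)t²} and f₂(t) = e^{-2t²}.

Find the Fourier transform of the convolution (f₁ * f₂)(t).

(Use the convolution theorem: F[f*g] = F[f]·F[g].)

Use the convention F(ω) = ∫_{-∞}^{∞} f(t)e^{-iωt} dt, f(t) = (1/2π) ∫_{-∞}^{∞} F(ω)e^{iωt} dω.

F[f₁*f₂](ω) = \frac{\sqrt{6} \pi e^{- \frac{11 \omega^{2}}{64}}}{8}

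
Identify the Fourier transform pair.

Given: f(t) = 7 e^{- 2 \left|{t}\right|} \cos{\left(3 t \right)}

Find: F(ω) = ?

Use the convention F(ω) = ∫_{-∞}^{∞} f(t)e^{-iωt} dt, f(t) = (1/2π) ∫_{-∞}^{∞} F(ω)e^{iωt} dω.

F(ω) = \frac{28 \left(\omega^{2} + 13\right)}{\omega^{4} - 10 \omega^{2} + 169}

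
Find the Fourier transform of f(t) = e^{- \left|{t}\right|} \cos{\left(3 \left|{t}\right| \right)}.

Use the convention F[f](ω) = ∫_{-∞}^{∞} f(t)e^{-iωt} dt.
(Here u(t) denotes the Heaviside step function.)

F(ω) = \frac{2 \left(\omega^{2} + 10\right)}{\omega^{4} - 16 \omega^{2} + 100}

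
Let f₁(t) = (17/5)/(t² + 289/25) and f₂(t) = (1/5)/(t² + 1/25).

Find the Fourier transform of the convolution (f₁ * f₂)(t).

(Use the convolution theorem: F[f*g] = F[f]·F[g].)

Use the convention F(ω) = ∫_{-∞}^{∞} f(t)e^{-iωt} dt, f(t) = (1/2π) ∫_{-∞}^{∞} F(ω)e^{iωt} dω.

F[f₁*f₂](ω) = \pi^{2} e^{- \frac{18 \left|{\omega}\right|}{5}}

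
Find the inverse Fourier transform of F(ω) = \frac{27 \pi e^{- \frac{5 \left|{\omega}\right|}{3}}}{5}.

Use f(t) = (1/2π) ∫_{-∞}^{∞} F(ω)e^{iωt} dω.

f(t) = \frac{9}{t^{2} + \frac{25}{9}}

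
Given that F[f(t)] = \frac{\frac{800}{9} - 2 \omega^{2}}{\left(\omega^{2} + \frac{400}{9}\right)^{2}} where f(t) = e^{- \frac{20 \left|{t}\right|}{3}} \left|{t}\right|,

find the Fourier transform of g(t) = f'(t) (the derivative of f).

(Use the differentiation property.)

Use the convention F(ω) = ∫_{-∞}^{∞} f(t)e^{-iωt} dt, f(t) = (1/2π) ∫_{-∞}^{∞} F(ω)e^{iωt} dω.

F[g](ω) = - \frac{18 i \omega \left(9 \omega^{2} - 400\right)}{\left(9 \omega^{2} + 400\right)^{2}}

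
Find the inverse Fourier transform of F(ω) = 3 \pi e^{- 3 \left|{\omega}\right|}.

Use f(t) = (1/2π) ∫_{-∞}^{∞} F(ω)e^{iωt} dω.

f(t) = \frac{9}{t^{2} + 9}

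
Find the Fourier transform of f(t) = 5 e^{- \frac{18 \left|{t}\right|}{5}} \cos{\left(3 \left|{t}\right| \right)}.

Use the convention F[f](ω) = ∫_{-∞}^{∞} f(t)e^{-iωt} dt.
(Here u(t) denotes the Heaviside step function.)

F(ω) = \frac{900 \left(25 \omega^{2} + 549\right)}{625 \omega^{4} + 4950 \omega^{2} + 301401}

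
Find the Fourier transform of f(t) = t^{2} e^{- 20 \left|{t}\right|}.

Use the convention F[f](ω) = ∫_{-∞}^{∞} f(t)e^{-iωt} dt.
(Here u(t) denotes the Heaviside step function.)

F(ω) = \frac{80 \left(400 - 3 \omega^{2}\right)}{\left(\omega^{2} + 400\right)^{3}}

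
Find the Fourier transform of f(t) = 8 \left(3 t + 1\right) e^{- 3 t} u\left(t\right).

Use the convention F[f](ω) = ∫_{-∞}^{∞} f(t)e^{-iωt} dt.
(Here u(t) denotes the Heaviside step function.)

F(ω) = \frac{8 \left(- i \omega - 6\right)}{\omega^{2} - 6 i \omega - 9}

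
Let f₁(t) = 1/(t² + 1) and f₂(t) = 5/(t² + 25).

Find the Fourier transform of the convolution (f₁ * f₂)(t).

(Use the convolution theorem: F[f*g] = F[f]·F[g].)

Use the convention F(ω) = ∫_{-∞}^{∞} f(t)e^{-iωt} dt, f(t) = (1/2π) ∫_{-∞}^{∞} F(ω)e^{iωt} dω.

F[f₁*f₂](ω) = \pi^{2} e^{- 6 \left|{\omega}\right|}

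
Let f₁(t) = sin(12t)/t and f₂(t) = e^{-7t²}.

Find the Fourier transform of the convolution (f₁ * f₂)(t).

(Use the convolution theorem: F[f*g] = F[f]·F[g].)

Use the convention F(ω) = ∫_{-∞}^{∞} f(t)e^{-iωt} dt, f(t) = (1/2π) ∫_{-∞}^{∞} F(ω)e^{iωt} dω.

F[f₁*f₂](ω) = \begin{cases} \frac{\sqrt{7} \pi^{\frac{3}{2}} e^{- \frac{\omega^{2}}{28}}}{7} & \text{for}\: \omega > -12 \wedge \omega < 12 \\0 & \text{otherwise} \end{cases}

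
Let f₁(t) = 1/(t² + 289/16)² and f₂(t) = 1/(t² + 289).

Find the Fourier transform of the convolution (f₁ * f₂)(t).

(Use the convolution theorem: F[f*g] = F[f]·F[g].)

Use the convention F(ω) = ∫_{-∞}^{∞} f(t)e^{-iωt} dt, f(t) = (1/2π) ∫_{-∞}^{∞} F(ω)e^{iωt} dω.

F[f₁*f₂](ω) = \frac{8 \pi^{2} \left(17 \left|{\omega}\right| + 4\right) e^{- \frac{85 \left|{\omega}\right|}{4}}}{83521}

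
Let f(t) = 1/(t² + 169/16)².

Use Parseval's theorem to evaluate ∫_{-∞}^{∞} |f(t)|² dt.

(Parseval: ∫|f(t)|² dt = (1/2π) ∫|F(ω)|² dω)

∫|f(t)|² dt = \frac{5120 \pi}{62748517}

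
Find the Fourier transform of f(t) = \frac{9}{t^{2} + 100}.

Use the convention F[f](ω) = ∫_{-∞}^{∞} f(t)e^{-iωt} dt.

F(ω) = \frac{9 \pi e^{- 10 \left|{\omega}\right|}}{10}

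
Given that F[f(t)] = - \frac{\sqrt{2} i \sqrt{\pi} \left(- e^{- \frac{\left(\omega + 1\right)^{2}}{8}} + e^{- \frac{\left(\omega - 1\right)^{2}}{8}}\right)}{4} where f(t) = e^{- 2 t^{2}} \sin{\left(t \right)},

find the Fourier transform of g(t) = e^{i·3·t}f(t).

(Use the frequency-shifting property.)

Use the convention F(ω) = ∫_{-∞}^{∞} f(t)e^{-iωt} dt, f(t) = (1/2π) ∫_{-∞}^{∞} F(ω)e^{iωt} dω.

F[g](ω) = \frac{\sqrt{2} i \sqrt{\pi} \left(e^{\frac{\omega}{2} + 2} - e^{\omega + \frac{1}{2}}\right) e^{- \frac{\omega^{2}}{8} - \frac{5}{2}}}{4}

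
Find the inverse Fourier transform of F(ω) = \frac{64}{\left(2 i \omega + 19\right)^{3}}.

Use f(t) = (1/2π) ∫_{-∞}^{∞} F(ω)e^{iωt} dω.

f(t) = 4 t^{2} e^{- \frac{19 t}{2}} u\left(t\right)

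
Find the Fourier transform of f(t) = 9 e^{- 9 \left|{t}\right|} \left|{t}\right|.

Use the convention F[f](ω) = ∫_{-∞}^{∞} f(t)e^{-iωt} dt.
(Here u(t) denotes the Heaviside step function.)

F(ω) = \frac{18 \left(81 - \omega^{2}\right)}{\left(\omega^{2} + 81\right)^{2}}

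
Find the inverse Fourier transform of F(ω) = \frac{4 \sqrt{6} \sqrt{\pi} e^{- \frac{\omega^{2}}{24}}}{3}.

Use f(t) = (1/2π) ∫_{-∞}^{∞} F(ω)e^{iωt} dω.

f(t) = 8 e^{- 6 t^{2}}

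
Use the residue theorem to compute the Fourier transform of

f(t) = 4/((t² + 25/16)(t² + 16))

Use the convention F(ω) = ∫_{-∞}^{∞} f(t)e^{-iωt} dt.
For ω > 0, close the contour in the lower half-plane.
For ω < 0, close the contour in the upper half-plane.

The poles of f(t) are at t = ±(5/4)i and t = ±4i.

Let g(z) = f(z)e^{-iωz}; for large |z| the factor e^{-iωz} decays in the lower half-plane when ω > 0 and in the upper half-plane when ω < 0.

Case ω > 0 (lower half-plane, clockwise contour ⇒ F(ω) = -2πi·ΣRes):
  Res_{z = - \frac{5 i}{4}} g(z) = \frac{128 i e^{- \frac{5 \omega}{4}}}{1155}
  Res_{z = - 4 i} g(z) = - \frac{8 i e^{- 4 \omega}}{231}
  F(ω) = -2πi·ΣRes = - \frac{16 \pi e^{- 4 \omega}}{231} + \frac{256 \pi e^{- \frac{5 \omega}{4}}}{1155}

Case ω < 0 (upper half-plane, counterclockwise contour ⇒ F(ω) = +2πi·ΣRes):
  Res_{z = \frac{5 i}{4}} g(z) = - \frac{128 i e^{\frac{5 \omega}{4}}}{1155}
  Res_{z = 4 i} g(z) = \frac{8 i e^{4 \omega}}{231}
  F(ω) = 2πi·ΣRes = \frac{16 \pi \left(16 e^{\frac{5 \omega}{4}} - 5 e^{4 \omega}\right)}{1155}

Both cases combine into a single formula in |ω|:

F(ω) = - \frac{16 \pi e^{- 4 \left|{\omega}\right|}}{231} + \frac{256 \pi e^{- \frac{5 \left|{\omega}\right|}{4}}}{1155}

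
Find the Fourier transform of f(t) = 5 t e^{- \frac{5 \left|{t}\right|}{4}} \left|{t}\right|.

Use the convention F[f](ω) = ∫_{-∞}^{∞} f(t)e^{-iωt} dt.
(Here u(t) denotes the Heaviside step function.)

F(ω) = \frac{5120 i \omega \left(16 \omega^{2} - 75\right)}{\left(16 \omega^{2} + 25\right)^{3}}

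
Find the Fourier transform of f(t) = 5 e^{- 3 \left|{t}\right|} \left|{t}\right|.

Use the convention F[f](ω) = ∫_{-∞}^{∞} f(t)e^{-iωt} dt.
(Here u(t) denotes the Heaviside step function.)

F(ω) = \frac{10 \left(9 - \omega^{2}\right)}{\left(\omega^{2} + 9\right)^{2}}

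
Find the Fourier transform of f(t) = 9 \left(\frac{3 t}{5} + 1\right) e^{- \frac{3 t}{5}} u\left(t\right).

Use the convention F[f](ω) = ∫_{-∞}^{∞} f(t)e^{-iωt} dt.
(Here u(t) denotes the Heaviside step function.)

F(ω) = \frac{45 \left(- 5 i \omega - 6\right)}{25 \omega^{2} - 30 i \omega - 9}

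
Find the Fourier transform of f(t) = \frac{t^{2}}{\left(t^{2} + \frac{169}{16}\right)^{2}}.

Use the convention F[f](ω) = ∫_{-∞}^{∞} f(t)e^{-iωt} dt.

F(ω) = \frac{\pi \left(4 - 13 \left|{\omega}\right|\right) e^{- \frac{13 \left|{\omega}\right|}{4}}}{26}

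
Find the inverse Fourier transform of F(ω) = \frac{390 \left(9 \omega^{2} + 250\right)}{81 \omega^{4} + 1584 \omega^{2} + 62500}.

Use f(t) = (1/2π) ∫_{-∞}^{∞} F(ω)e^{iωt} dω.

f(t) = 5 e^{- \frac{13 \left|{t}\right|}{3}} \cos{\left(3 \left|{t}\right| \right)}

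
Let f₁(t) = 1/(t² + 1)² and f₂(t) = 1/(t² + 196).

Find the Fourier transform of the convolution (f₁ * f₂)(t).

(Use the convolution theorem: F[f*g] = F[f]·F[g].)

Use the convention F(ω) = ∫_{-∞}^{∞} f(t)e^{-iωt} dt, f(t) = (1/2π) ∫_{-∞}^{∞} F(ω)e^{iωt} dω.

F[f₁*f₂](ω) = \frac{\pi^{2} \left(\left|{\omega}\right| + 1\right) e^{- 15 \left|{\omega}\right|}}{28}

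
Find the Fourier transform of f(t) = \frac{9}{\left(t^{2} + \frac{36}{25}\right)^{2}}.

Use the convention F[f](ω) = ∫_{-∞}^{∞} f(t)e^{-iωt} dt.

F(ω) = \frac{25 \pi \left(6 \left|{\omega}\right| + 5\right) e^{- \frac{6 \left|{\omega}\right|}{5}}}{48}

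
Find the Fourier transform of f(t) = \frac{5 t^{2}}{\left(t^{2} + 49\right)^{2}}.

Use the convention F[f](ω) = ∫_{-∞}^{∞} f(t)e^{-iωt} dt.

F(ω) = \frac{5 \pi \left(1 - 7 \left|{\omega}\right|\right) e^{- 7 \left|{\omega}\right|}}{14}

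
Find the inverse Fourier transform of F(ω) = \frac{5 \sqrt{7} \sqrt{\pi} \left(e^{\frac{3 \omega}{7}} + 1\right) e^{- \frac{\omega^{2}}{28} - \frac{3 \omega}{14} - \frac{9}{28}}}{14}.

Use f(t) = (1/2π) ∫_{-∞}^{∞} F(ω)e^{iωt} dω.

f(t) = 5 e^{- 7 t^{2}} \cos{\left(3 t \right)}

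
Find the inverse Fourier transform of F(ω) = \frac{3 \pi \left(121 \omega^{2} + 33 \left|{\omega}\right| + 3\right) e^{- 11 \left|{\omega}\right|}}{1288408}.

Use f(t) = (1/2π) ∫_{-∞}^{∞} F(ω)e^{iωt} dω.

f(t) = \frac{3}{\left(t^{2} + 121\right)^{3}}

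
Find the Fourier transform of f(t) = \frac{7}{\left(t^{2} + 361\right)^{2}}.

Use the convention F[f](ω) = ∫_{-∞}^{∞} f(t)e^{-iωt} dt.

F(ω) = \frac{7 \pi \left(19 \left|{\omega}\right| + 1\right) e^{- 19 \left|{\omega}\right|}}{13718}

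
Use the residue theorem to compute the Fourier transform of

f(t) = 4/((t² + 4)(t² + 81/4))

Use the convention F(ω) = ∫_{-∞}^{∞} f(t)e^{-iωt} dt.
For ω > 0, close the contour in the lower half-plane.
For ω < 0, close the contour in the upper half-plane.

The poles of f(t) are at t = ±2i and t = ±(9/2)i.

Let g(z) = f(z)e^{-iωz}; for large |z| the factor e^{-iωz} decays in the lower half-plane when ω > 0 and in the upper half-plane when ω < 0.

Case ω > 0 (lower half-plane, clockwise contour ⇒ F(ω) = -2πi·ΣRes):
  Res_{z = - 2 i} g(z) = \frac{4 i e^{- 2 \omega}}{65}
  Res_{z = - \frac{9 i}{2}} g(z) = - \frac{16 i e^{- \frac{9 \omega}{2}}}{585}
  F(ω) = -2πi·ΣRes = \frac{8 \pi e^{- 2 \omega}}{65} - \frac{32 \pi e^{- \frac{9 \omega}{2}}}{585}

Case ω < 0 (upper half-plane, counterclockwise contour ⇒ F(ω) = +2πi·ΣRes):
  Res_{z = 2 i} g(z) = - \frac{4 i e^{2 \omega}}{65}
  Res_{z = \frac{9 i}{2}} g(z) = \frac{16 i e^{\frac{9 \omega}{2}}}{585}
  F(ω) = 2πi·ΣRes = \frac{8 \pi \left(- 4 e^{\frac{9 \omega}{2}} + 9 e^{2 \omega}\right)}{585}

Both cases combine into a single formula in |ω|:

F(ω) = \frac{8 \pi e^{- 2 \left|{\omega}\right|}}{65} - \frac{32 \pi e^{- \frac{9 \left|{\omega}\right|}{2}}}{585}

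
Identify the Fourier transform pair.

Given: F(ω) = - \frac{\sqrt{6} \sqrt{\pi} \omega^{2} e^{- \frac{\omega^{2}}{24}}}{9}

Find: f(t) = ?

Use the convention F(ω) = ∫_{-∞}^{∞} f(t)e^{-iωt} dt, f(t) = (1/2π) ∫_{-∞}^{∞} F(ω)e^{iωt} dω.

f(t) = 4 \left(24 t^{2} - 2\right) e^{- 6 t^{2}}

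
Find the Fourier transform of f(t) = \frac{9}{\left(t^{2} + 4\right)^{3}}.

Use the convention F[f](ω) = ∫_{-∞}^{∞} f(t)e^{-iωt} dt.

F(ω) = \frac{9 \pi \left(4 \omega^{2} + 6 \left|{\omega}\right| + 3\right) e^{- 2 \left|{\omega}\right|}}{256}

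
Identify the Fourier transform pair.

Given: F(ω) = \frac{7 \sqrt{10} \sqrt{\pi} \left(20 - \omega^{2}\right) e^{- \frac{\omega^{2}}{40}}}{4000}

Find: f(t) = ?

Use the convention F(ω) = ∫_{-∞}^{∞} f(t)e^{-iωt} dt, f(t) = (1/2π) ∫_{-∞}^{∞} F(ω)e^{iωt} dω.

f(t) = 7 t^{2} e^{- 10 t^{2}}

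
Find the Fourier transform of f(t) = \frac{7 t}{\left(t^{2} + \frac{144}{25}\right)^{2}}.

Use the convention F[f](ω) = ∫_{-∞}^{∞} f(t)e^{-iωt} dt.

F(ω) = - \frac{35 i \pi \omega e^{- \frac{12 \left|{\omega}\right|}{5}}}{24}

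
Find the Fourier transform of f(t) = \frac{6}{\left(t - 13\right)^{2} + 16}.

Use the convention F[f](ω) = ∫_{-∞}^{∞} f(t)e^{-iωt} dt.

F(ω) = \frac{3 \pi e^{- 13 i \omega - 4 \left|{\omega}\right|}}{2}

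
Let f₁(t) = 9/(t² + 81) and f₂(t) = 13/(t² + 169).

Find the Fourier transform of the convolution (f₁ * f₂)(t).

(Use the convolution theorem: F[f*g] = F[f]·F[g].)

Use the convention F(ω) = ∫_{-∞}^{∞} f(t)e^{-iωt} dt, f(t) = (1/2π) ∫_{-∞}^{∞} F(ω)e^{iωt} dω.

F[f₁*f₂](ω) = \pi^{2} e^{- 22 \left|{\omega}\right|}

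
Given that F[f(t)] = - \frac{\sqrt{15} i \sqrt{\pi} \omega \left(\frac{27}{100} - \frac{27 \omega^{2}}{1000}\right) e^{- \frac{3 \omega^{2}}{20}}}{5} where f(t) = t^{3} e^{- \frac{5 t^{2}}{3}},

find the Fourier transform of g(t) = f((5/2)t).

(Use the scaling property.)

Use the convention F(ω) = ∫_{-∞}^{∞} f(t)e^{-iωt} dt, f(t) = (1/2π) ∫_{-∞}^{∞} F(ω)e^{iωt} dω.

F[g](ω) = \frac{27 \sqrt{15} i \sqrt{\pi} \omega \left(2 \omega^{2} - 125\right) e^{- \frac{3 \omega^{2}}{125}}}{390625}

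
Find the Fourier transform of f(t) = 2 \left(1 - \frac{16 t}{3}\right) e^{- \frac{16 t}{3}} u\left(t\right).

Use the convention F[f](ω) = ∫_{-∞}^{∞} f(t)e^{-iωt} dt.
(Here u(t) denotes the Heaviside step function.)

F(ω) = \frac{18 i \omega}{- 9 \omega^{2} + 96 i \omega + 256}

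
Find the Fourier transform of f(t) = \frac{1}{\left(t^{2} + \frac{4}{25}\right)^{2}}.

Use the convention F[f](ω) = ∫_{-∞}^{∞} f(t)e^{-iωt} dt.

F(ω) = \frac{25 \pi \left(2 \left|{\omega}\right| + 5\right) e^{- \frac{2 \left|{\omega}\right|}{5}}}{16}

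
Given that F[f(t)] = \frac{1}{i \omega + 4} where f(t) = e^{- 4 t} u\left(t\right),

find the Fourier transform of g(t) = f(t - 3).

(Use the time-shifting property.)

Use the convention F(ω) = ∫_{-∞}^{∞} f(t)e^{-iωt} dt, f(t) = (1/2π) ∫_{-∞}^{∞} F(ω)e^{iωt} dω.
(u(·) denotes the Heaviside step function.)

F[g](ω) = \frac{e^{- 3 i \omega}}{i \omega + 4}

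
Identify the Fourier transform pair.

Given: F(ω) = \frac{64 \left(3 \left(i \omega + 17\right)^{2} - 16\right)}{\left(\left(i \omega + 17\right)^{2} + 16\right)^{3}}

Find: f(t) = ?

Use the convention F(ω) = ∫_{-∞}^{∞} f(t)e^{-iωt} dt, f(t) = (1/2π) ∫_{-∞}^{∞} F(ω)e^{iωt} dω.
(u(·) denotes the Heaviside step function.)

f(t) = 8 t^{2} e^{- 17 t} \sin{\left(4 t \right)} u\left(t\right)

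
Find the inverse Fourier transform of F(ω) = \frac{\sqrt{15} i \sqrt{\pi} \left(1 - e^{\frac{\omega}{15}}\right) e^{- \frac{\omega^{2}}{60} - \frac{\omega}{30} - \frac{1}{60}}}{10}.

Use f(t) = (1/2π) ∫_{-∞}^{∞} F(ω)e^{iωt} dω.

f(t) = 3 e^{- 15 t^{2}} \sin{\left(t \right)}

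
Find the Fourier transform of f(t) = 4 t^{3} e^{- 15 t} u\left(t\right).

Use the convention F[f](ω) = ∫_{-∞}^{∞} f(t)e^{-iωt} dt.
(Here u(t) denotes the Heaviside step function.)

F(ω) = \frac{24}{\left(i \omega + 15\right)^{4}}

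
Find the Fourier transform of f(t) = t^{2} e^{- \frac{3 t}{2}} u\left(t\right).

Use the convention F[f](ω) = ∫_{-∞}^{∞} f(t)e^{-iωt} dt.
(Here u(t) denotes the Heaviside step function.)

F(ω) = \frac{16}{\left(2 i \omega + 3\right)^{3}}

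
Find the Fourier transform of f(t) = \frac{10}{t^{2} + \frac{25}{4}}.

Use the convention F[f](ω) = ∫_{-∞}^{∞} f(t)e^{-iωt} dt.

F(ω) = 4 \pi e^{- \frac{5 \left|{\omega}\right|}{2}}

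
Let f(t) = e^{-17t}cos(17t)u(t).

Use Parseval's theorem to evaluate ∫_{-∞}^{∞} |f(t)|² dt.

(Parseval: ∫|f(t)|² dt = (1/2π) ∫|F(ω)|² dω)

∫|f(t)|² dt = \frac{3}{136}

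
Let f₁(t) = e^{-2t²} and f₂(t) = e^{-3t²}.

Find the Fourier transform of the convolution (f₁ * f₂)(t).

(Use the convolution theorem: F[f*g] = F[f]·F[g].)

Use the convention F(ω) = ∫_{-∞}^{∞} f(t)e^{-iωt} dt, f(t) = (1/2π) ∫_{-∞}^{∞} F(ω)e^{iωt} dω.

F[f₁*f₂](ω) = \frac{\sqrt{6} \pi e^{- \frac{5 \omega^{2}}{24}}}{6}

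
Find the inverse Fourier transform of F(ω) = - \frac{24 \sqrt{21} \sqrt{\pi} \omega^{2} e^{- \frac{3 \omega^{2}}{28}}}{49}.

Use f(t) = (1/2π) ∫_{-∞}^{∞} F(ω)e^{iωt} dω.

f(t) = 8 \left(\frac{28 t^{2}}{3} - 2\right) e^{- \frac{7 t^{2}}{3}}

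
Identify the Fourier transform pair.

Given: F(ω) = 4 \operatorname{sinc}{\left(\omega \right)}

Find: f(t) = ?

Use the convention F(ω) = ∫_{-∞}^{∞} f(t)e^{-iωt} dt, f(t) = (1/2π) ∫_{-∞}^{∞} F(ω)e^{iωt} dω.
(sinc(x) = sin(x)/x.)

f(t) = 2 \left(\begin{cases} 1 & \text{for}\: \left|{t}\right| < 1 \\0 & \text{otherwise} \end{cases}\right)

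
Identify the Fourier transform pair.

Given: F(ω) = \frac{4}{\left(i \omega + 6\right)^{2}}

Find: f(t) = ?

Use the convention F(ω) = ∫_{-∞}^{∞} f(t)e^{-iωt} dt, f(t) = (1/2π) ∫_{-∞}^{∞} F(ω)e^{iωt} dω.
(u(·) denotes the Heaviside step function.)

f(t) = 4 t e^{- 6 t} u\left(t\right)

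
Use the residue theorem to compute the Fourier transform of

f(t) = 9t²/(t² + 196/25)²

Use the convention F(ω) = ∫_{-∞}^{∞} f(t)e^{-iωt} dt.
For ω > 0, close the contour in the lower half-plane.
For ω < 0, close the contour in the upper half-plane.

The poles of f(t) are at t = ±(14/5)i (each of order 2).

Let g(z) = f(z)e^{-iωz}; for large |z| the factor e^{-iωz} decays in the lower half-plane when ω > 0 and in the upper half-plane when ω < 0.

Case ω > 0 (lower half-plane, clockwise contour ⇒ F(ω) = -2πi·ΣRes):
  Res_{z = - \frac{14 i}{5}} g(z) = \frac{9 i \left(5 - 14 \omega\right) e^{- \frac{14 \omega}{5}}}{56} (pole of order 2)
  F(ω) = -2πi·ΣRes = \frac{9 \pi \left(5 - 14 \omega\right) e^{- \frac{14 \omega}{5}}}{28}

Case ω < 0 (upper half-plane, counterclockwise contour ⇒ F(ω) = +2πi·ΣRes):
  Res_{z = \frac{14 i}{5}} g(z) = \frac{9 i \left(- 14 \omega - 5\right) e^{\frac{14 \omega}{5}}}{56} (pole of order 2)
  F(ω) = 2πi·ΣRes = \frac{9 \pi \left(14 \omega + 5\right) e^{\frac{14 \omega}{5}}}{28}

Both cases combine into a single formula in |ω|:

F(ω) = \frac{9 \pi \left(5 - 14 \left|{\omega}\right|\right) e^{- \frac{14 \left|{\omega}\right|}{5}}}{28}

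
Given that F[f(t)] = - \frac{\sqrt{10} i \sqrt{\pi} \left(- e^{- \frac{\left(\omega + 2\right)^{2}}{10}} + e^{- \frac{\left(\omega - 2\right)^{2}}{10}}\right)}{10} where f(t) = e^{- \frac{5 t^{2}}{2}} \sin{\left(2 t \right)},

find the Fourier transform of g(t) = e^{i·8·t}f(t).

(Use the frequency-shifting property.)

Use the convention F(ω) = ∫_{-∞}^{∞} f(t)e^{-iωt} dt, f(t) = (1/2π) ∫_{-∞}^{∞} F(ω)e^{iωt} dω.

F[g](ω) = \frac{\sqrt{10} i \sqrt{\pi} \left(e^{\frac{6 \omega}{5} + 10} - e^{2 \omega + \frac{18}{5}}\right) e^{- \frac{\omega^{2}}{10} - \frac{68}{5}}}{10}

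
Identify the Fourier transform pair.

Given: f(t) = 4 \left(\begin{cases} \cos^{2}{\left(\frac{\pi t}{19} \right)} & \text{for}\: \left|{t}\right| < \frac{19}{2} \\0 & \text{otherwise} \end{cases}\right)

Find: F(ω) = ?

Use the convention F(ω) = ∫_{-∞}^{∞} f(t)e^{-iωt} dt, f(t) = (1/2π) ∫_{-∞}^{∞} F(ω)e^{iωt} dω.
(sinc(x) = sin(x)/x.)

F(ω) = - \frac{152 \pi^{2} \operatorname{sinc}{\left(\frac{19 \omega}{2} \right)}}{361 \omega^{2} - 4 \pi^{2}}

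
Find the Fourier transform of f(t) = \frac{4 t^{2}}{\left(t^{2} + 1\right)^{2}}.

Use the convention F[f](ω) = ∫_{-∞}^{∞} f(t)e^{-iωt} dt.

F(ω) = 2 \pi \left(1 - \left|{\omega}\right|\right) e^{- \left|{\omega}\right|}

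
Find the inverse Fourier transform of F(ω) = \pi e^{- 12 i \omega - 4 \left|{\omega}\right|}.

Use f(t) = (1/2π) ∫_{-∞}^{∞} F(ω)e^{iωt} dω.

f(t) = \frac{4}{\left(t - 12\right)^{2} + 16}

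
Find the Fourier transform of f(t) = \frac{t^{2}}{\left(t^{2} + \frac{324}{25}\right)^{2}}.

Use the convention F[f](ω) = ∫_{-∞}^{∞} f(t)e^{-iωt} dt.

F(ω) = \frac{\pi \left(5 - 18 \left|{\omega}\right|\right) e^{- \frac{18 \left|{\omega}\right|}{5}}}{36}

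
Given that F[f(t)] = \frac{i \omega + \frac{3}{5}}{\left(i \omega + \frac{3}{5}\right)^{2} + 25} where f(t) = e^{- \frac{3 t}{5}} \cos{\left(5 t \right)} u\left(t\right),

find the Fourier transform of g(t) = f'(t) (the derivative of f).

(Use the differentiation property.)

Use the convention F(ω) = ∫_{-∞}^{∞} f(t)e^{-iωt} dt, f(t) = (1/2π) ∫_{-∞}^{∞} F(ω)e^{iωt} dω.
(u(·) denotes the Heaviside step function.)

F[g](ω) = \frac{5 i \omega \left(5 i \omega + 3\right)}{\left(5 i \omega + 3\right)^{2} + 625}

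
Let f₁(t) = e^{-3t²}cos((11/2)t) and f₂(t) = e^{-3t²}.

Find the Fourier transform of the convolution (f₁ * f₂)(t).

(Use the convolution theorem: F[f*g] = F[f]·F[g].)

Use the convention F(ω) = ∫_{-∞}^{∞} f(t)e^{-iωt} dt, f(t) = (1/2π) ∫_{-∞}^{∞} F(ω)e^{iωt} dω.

F[f₁*f₂](ω) = \frac{\pi \left(e^{\frac{11 \omega}{6}} + 1\right) e^{- \frac{\omega^{2}}{6} - \frac{11 \omega}{12} - \frac{121}{48}}}{6}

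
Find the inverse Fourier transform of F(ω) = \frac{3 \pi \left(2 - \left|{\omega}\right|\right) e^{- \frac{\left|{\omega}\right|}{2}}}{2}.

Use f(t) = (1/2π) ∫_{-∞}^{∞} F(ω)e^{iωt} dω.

f(t) = \frac{3 t^{2}}{\left(t^{2} + \frac{1}{4}\right)^{2}}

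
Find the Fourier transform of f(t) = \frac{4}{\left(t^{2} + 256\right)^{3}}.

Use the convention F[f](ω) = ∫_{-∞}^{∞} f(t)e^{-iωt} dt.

F(ω) = \frac{\pi \left(256 \omega^{2} + 48 \left|{\omega}\right| + 3\right) e^{- 16 \left|{\omega}\right|}}{2097152}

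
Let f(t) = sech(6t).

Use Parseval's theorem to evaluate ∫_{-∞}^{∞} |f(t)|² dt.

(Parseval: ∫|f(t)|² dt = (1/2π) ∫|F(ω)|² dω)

∫|f(t)|² dt = \frac{1}{3}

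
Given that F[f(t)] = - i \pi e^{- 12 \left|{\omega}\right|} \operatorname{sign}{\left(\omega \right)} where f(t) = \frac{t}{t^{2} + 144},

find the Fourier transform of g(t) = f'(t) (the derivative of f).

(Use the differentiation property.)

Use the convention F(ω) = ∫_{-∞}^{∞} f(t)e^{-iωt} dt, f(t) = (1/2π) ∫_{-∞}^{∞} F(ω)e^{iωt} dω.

F[g](ω) = \pi \omega e^{- 12 \left|{\omega}\right|} \operatorname{sign}{\left(\omega \right)}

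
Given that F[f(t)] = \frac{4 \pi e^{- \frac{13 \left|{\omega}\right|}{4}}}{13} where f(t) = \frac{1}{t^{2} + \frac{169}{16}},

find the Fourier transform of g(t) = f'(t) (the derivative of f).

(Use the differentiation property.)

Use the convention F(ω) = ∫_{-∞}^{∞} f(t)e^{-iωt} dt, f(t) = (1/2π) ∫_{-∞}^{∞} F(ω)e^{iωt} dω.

F[g](ω) = \frac{4 i \pi \omega e^{- \frac{13 \left|{\omega}\right|}{4}}}{13}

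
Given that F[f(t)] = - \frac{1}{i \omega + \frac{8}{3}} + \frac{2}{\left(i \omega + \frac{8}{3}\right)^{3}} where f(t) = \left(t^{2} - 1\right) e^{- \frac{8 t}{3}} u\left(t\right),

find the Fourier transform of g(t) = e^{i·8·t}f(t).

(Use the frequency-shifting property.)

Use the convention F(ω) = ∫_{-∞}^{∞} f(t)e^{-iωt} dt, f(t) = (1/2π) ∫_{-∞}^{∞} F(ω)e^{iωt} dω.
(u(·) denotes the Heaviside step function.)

F[g](ω) = \frac{3 \left(54 i \left(\omega - 8\right) - \left(3 i \left(\omega - 8\right) + 8\right)^{3} + 144\right)}{\left(3 i \left(\omega - 8\right) + 8\right)^{4}}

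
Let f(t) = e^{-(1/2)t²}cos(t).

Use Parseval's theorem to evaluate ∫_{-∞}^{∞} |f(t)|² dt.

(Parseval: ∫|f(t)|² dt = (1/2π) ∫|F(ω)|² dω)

∫|f(t)|² dt = \frac{\sqrt{\pi} \left(1 + e\right)}{2 e}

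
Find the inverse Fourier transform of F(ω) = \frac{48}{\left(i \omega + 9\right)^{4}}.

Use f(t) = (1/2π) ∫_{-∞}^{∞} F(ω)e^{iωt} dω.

f(t) = 8 t^{3} e^{- 9 t} u\left(t\right)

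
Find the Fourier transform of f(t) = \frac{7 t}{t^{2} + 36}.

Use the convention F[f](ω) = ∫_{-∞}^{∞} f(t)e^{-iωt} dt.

F(ω) = - 7 i \pi e^{- 6 \left|{\omega}\right|} \operatorname{sign}{\left(\omega \right)}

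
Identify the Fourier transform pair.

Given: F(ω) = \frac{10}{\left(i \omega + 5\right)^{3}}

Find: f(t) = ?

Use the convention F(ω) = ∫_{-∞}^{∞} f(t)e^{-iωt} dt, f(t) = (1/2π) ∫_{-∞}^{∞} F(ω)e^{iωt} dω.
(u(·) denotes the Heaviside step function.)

f(t) = 5 t^{2} e^{- 5 t} u\left(t\right)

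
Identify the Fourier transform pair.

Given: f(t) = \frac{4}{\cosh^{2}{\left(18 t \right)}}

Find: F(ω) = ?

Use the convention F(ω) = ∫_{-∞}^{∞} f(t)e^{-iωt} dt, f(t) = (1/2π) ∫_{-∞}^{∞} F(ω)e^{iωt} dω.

F(ω) = \frac{\pi \omega}{81 \sinh{\left(\frac{\pi \omega}{36} \right)}}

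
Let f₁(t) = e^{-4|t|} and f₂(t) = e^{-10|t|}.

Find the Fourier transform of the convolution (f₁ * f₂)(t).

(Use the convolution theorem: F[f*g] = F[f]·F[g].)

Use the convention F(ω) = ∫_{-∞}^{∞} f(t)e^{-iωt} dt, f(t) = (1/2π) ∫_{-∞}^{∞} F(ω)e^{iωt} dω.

F[f₁*f₂](ω) = \frac{160}{\left(\omega^{2} + 16\right) \left(\omega^{2} + 100\right)}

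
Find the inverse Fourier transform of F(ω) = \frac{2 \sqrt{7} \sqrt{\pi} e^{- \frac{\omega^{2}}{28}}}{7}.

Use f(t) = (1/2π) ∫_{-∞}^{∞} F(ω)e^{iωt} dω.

f(t) = 2 e^{- 7 t^{2}}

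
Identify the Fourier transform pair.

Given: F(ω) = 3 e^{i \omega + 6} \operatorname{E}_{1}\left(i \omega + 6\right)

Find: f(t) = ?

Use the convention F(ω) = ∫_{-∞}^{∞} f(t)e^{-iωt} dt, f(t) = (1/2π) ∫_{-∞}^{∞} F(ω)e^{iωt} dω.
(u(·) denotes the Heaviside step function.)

f(t) = \frac{3 e^{- 6 t} u\left(t\right)}{t + 1}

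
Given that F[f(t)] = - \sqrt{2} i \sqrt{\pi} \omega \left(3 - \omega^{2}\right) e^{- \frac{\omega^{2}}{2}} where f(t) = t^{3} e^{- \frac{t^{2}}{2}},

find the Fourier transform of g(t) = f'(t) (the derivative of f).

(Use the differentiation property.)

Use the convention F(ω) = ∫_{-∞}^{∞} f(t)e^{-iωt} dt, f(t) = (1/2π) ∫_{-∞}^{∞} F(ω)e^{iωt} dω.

F[g](ω) = \sqrt{2} \sqrt{\pi} \omega^{2} \left(3 - \omega^{2}\right) e^{- \frac{\omega^{2}}{2}}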